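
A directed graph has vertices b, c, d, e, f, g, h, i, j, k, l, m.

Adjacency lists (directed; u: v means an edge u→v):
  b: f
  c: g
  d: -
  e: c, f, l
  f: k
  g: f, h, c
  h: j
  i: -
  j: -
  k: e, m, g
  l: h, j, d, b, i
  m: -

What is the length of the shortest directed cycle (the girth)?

2

For each vertex v, BFS finds the shortest path from v back to v.
The shortest such closed walk is c → g → c, length 2.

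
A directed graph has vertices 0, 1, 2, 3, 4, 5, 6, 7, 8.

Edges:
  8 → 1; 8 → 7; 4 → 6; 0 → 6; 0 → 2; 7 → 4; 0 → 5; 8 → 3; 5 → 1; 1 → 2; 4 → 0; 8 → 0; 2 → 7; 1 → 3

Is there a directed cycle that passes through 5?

5 is on a cycle iff 5 can reach itself via ≥1 edge.
5 → 1 → 2 → 7 → 4 → 0 → 5 — yes.

Yes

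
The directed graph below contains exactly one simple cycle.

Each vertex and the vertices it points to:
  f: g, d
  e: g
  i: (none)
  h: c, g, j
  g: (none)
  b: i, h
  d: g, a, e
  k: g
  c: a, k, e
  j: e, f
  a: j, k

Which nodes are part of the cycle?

a, d, f, j

DFS with gray/black marking from j:
j gray
  e gray
    g gray
    g black
  e black
  f gray
    f→g: g black — skip
    d gray
      d→g: g black — skip
      a gray
        a→j: j is gray → back edge
Back edge closes the cycle j → f → d → a → j; its vertices are {a, d, f, j}.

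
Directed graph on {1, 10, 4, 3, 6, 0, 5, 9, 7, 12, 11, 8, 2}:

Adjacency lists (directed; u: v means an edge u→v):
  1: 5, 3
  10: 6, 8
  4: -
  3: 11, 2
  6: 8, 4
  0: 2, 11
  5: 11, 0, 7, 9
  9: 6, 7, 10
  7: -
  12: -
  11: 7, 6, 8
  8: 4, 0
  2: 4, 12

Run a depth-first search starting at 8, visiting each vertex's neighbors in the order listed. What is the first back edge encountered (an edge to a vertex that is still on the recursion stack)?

DFS from 8 (visiting each vertex's neighbors in the order listed); mark gray on enter, black on exit:
8 gray
  4 gray
  4 black
  0 gray
    2 gray
      2→4: 4 black — skip
      12 gray
      12 black
    2 black
    11 gray
      7 gray
      7 black
      6 gray
        6→8: 8 is gray → back edge
First back edge: 6 → 8.

6→8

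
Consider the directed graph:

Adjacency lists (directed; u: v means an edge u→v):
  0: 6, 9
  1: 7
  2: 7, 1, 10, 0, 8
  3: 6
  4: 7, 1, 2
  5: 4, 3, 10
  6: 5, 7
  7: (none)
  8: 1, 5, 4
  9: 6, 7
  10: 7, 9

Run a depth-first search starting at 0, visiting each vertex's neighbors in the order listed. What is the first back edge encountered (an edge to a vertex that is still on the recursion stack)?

9→6

DFS from 0 (visiting each vertex's neighbors in the order listed); mark gray on enter, black on exit:
0 gray
  6 gray
    5 gray
      4 gray
        7 gray
        7 black
        1 gray
          1→7: 7 black — skip
        1 black
        2 gray
          2→7: 7 black — skip
          2→1: 1 black — skip
          10 gray
            10→7: 7 black — skip
            9 gray
              9→6: 6 is gray → back edge
First back edge: 9 → 6.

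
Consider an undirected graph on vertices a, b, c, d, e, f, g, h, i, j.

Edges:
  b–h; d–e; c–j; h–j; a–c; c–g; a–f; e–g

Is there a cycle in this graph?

No

DFS, tracking each vertex's parent; an edge to a visited non-parent vertex closes a cycle.
Start from i:
visit i (parent –)
visit a (parent –)
  visit f (parent a)
    f–a: parent, skip
  visit c (parent a)
    visit g (parent c)
      g–c: parent, skip
      visit e (parent g)
        visit d (parent e)
          d–e: parent, skip
        e–g: parent, skip
    visit j (parent c)
      visit h (parent j)
        visit b (parent h)
          b–h: parent, skip
        h–j: parent, skip
      j–c: parent, skip
    c–a: parent, skip
No non-parent visited neighbor found — the graph is a forest.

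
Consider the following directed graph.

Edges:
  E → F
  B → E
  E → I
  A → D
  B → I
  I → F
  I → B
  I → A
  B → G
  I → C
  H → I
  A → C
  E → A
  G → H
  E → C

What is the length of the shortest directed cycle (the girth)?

2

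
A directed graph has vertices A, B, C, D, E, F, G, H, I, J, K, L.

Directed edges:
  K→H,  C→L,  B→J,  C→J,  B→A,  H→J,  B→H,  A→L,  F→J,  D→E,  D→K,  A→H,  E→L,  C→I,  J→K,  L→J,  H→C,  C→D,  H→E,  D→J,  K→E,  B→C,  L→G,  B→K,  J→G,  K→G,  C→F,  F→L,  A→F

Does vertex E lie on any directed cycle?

Yes

E is on a cycle iff E can reach itself via ≥1 edge.
E → L → J → K → E — yes.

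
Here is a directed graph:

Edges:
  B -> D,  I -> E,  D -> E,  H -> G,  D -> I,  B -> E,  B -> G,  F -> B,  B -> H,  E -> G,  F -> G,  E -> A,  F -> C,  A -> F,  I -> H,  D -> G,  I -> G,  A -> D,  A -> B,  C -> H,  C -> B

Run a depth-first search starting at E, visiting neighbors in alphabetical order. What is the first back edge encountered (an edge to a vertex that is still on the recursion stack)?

DFS from E (visiting neighbors in alphabetical order); mark gray on enter, black on exit:
E gray
  A gray
    B gray
      D gray
        D→E: E is gray → back edge
First back edge: D → E.

D→E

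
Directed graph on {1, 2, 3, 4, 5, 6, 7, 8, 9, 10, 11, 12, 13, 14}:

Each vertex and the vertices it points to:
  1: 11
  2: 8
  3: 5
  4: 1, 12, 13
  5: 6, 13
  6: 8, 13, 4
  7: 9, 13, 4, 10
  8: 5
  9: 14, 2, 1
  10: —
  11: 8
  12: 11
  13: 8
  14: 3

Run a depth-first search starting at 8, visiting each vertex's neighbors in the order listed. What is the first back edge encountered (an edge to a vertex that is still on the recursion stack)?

DFS from 8 (visiting each vertex's neighbors in the order listed); mark gray on enter, black on exit:
8 gray
  5 gray
    6 gray
      6→8: 8 is gray → back edge
First back edge: 6 → 8.

6→8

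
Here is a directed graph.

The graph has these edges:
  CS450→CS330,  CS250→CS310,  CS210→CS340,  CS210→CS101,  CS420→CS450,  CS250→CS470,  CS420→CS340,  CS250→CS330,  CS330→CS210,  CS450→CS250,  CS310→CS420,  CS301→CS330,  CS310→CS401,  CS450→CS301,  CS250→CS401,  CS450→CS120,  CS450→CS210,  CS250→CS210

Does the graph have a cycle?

DFS with white/gray/black marking, starting from CS301:
CS301 gray
  CS330 gray
    CS210 gray
      CS101 gray
      CS101 black
      CS340 gray
      CS340 black
    CS210 black
  CS330 black
CS301 black
CS401 gray
CS401 black
CS420 gray
  CS450 gray
    CS450→CS301: CS301 black — skip
    CS450→CS330: CS330 black — skip
    CS450→CS210: CS210 black — skip
    CS120 gray
    CS120 black
    CS250 gray
      CS250→CS210: CS210 black — skip
      CS250→CS401: CS401 black — skip
      CS250→CS330: CS330 black — skip
      CS470 gray
      CS470 black
      CS310 gray
        CS310→CS401: CS401 black — skip
        CS310→CS420: CS420 is gray → back edge
Back edge found, so a cycle exists: CS420 → CS450 → CS250 → CS310 → CS420.

Yes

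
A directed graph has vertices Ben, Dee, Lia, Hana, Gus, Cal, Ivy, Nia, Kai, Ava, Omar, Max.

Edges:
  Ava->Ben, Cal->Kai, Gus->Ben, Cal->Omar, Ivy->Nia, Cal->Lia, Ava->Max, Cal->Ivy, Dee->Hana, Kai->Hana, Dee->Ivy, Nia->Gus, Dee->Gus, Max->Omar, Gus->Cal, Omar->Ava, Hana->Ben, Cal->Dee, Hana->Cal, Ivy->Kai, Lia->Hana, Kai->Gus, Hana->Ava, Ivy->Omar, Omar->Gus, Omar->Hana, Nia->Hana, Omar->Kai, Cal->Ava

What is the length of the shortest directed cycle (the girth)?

For each vertex v, BFS finds the shortest path from v back to v.
The shortest such closed walk is Cal → Kai → Hana → Cal, length 3.

3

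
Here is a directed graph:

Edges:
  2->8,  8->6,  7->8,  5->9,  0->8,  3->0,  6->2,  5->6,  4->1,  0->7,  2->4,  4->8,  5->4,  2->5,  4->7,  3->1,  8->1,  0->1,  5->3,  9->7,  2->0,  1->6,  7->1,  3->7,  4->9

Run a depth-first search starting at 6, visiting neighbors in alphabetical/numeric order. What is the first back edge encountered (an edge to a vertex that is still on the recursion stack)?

1->6

DFS from 6 (visiting neighbors in alphabetical/numeric order); mark gray on enter, black on exit:
6 gray
  2 gray
    0 gray
      1 gray
        1→6: 6 is gray → back edge
First back edge: 1 → 6.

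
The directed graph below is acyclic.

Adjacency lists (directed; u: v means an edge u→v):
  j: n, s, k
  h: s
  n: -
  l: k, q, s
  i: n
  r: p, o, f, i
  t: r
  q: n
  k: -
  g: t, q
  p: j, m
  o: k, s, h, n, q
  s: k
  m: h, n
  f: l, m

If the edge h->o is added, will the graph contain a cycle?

Adding h→o creates a cycle iff o can already reach h.
Path from o: o → h.
So o → … → h → o is a cycle.

Yes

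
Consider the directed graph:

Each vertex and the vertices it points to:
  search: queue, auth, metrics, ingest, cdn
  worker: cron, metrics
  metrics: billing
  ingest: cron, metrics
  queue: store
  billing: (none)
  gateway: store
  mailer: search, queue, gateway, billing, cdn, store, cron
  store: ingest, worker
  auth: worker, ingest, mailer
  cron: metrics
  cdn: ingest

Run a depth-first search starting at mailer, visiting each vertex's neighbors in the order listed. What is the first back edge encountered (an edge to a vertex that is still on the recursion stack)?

auth->mailer

DFS from mailer (visiting each vertex's neighbors in the order listed); mark gray on enter, black on exit:
mailer gray
  search gray
    queue gray
      store gray
        ingest gray
          cron gray
            metrics gray
              billing gray
              billing black
            metrics black
          cron black
          ingest→metrics: metrics black — skip
        ingest black
        worker gray
          worker→cron: cron black — skip
          worker→metrics: metrics black — skip
        worker black
      store black
    queue black
    auth gray
      auth→worker: worker black — skip
      auth→ingest: ingest black — skip
      auth→mailer: mailer is gray → back edge
First back edge: auth → mailer.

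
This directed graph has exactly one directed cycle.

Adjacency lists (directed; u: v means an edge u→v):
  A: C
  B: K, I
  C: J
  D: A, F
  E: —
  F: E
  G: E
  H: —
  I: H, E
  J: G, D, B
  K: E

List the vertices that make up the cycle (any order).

DFS with gray/black marking from J:
J gray
  G gray
    E gray
    E black
  G black
  D gray
    A gray
      C gray
        C→J: J is gray → back edge
Back edge closes the cycle J → D → A → C → J; its vertices are {A, C, D, J}.

A, C, D, J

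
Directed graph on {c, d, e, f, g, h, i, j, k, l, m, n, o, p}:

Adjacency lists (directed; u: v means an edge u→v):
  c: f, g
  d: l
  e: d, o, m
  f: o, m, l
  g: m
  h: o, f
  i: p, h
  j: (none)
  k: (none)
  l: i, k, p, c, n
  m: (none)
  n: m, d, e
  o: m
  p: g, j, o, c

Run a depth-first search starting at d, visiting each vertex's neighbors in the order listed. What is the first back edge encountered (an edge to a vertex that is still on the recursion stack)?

DFS from d (visiting each vertex's neighbors in the order listed); mark gray on enter, black on exit:
d gray
  l gray
    i gray
      p gray
        g gray
          m gray
          m black
        g black
        j gray
        j black
        o gray
          o→m: m black — skip
        o black
        c gray
          f gray
            f→o: o black — skip
            f→m: m black — skip
            f→l: l is gray → back edge
First back edge: f → l.

f->l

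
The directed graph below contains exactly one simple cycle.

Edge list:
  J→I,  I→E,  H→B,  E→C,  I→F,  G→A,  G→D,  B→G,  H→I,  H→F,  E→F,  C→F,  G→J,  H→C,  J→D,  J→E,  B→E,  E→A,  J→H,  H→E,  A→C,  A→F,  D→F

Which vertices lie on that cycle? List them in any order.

DFS with gray/black marking from H:
H gray
  B gray
    E gray
      C gray
        F gray
        F black
      C black
      A gray
        A→C: C black — skip
        A→F: F black — skip
      A black
      E→F: F black — skip
    E black
    G gray
      G→A: A black — skip
      D gray
        D→F: F black — skip
      D black
      J gray
        J→E: E black — skip
        J→D: D black — skip
        I gray
          I→E: E black — skip
          I→F: F black — skip
        I black
        J→H: H is gray → back edge
Back edge closes the cycle H → B → G → J → H; its vertices are {B, G, H, J}.

B, G, H, J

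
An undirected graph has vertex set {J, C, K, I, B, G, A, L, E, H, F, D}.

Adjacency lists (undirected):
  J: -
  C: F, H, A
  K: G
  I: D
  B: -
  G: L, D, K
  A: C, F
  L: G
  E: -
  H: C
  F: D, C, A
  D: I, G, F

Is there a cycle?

Yes

DFS, tracking each vertex's parent; an edge to a visited non-parent vertex closes a cycle.
Start from A:
visit A (parent –)
  visit C (parent A)
    visit F (parent C)
      visit D (parent F)
        visit I (parent D)
          I–D: parent, skip
        visit G (parent D)
          visit L (parent G)
            L–G: parent, skip
          G–D: parent, skip
          visit K (parent G)
            K–G: parent, skip
        D–F: parent, skip
      F–C: parent, skip
      F–A: A visited and ≠ parent → cycle
Cycle: A – C – F – A.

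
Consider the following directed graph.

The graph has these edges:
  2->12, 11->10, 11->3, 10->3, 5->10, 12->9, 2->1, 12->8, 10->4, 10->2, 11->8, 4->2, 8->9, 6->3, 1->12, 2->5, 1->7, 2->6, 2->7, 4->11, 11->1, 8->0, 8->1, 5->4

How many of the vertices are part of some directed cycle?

8

A vertex is on a directed cycle iff it belongs to a strongly connected component of size ≥ 2 (or has a self-loop).
The vertices on cycles are {1, 2, 4, 5, 8, 10, 11, 12} — 8 in total.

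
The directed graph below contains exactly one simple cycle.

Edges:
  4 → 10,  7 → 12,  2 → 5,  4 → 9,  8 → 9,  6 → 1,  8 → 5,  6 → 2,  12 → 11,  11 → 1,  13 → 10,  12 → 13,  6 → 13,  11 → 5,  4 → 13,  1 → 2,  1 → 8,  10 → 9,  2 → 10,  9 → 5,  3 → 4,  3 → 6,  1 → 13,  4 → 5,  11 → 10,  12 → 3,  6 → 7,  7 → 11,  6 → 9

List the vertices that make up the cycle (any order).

3, 6, 7, 12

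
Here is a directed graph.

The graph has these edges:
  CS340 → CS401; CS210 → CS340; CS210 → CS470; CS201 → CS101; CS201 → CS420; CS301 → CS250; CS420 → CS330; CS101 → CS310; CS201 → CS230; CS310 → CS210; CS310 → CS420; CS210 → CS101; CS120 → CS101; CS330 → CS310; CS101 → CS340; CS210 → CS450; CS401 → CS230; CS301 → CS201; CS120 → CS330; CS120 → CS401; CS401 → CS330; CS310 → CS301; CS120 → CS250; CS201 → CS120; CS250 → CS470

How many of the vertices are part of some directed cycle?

10

A vertex is on a directed cycle iff it belongs to a strongly connected component of size ≥ 2 (or has a self-loop).
The vertices on cycles are {CS101, CS120, CS201, CS210, CS301, CS310, CS330, CS340, CS401, CS420} — 10 in total.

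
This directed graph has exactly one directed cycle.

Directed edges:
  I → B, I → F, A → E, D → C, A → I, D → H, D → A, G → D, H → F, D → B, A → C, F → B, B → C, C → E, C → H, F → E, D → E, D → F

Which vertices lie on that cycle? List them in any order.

B, C, F, H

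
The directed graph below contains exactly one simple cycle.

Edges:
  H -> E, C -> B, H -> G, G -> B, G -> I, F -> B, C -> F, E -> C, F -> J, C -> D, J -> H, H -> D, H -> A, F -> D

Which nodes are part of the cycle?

DFS with gray/black marking from H:
H gray
  D gray
  D black
  G gray
    B gray
    B black
    I gray
    I black
  G black
  A gray
  A black
  E gray
    C gray
      C→B: B black — skip
      C→D: D black — skip
      F gray
        F→D: D black — skip
        F→B: B black — skip
        J gray
          J→H: H is gray → back edge
Back edge closes the cycle H → E → C → F → J → H; its vertices are {C, E, F, H, J}.

C, E, F, H, J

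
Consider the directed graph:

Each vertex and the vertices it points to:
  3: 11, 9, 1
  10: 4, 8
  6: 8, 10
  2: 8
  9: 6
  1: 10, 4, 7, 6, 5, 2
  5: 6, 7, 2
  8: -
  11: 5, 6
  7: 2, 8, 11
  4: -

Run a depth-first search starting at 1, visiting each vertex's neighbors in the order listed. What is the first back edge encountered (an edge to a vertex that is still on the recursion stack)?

DFS from 1 (visiting each vertex's neighbors in the order listed); mark gray on enter, black on exit:
1 gray
  10 gray
    4 gray
    4 black
    8 gray
    8 black
  10 black
  1→4: 4 black — skip
  7 gray
    2 gray
      2→8: 8 black — skip
    2 black
    7→8: 8 black — skip
    11 gray
      5 gray
        6 gray
          6→8: 8 black — skip
          6→10: 10 black — skip
        6 black
        5→7: 7 is gray → back edge
First back edge: 5 → 7.

5->7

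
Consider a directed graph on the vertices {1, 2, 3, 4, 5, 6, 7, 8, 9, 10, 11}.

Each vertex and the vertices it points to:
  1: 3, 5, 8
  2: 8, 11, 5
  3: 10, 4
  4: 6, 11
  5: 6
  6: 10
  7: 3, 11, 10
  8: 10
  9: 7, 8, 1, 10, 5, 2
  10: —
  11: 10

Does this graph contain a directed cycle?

No

DFS with white/gray/black marking, starting from 6:
6 gray
  10 gray
  10 black
6 black
1 gray
  3 gray
    3→10: 10 black — skip
    4 gray
      4→6: 6 black — skip
      11 gray
        11→10: 10 black — skip
      11 black
    4 black
  3 black
  5 gray
    5→6: 6 black — skip
  5 black
  8 gray
    8→10: 10 black — skip
  8 black
1 black
2 gray
  2→8: 8 black — skip
  2→11: 11 black — skip
  2→5: 5 black — skip
2 black
7 gray
  7→3: 3 black — skip
  7→11: 11 black — skip
  7→10: 10 black — skip
7 black
9 gray
  9→7: 7 black — skip
  9→8: 8 black — skip
  9→1: 1 black — skip
  9→10: 10 black — skip
  9→5: 5 black — skip
  9→2: 2 black — skip
9 black
Every edge goes to a white or black vertex — no back edge, so the graph is acyclic.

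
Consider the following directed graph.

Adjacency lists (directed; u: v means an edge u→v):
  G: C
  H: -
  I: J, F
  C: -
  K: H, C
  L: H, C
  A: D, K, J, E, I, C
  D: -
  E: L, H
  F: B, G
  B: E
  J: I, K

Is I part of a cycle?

I is on a cycle iff I can reach itself via ≥1 edge.
I → J → I — yes.

Yes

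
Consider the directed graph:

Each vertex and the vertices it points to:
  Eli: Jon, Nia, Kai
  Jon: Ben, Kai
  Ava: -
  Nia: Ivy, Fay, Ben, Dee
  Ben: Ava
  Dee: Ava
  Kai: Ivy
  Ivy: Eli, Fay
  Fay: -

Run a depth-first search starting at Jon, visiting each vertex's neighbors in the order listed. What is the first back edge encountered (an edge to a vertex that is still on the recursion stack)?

Eli->Jon

DFS from Jon (visiting each vertex's neighbors in the order listed); mark gray on enter, black on exit:
Jon gray
  Ben gray
    Ava gray
    Ava black
  Ben black
  Kai gray
    Ivy gray
      Eli gray
        Eli→Jon: Jon is gray → back edge
First back edge: Eli → Jon.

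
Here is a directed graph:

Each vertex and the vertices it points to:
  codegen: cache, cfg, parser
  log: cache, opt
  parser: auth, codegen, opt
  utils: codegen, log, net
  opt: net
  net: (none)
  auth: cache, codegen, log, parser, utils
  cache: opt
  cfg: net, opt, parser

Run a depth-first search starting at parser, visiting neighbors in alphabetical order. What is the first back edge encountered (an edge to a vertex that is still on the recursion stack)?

DFS from parser (visiting neighbors in alphabetical order); mark gray on enter, black on exit:
parser gray
  auth gray
    cache gray
      opt gray
        net gray
        net black
      opt black
    cache black
    codegen gray
      codegen→cache: cache black — skip
      cfg gray
        cfg→net: net black — skip
        cfg→opt: opt black — skip
        cfg→parser: parser is gray → back edge
First back edge: cfg → parser.

cfg->parser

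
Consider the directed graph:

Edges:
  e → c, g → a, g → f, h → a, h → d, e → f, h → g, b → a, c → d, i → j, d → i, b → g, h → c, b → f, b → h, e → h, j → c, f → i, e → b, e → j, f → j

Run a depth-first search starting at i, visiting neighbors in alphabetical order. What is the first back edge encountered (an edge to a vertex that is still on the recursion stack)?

DFS from i (visiting neighbors in alphabetical order); mark gray on enter, black on exit:
i gray
  j gray
    c gray
      d gray
        d→i: i is gray → back edge
First back edge: d → i.

d→i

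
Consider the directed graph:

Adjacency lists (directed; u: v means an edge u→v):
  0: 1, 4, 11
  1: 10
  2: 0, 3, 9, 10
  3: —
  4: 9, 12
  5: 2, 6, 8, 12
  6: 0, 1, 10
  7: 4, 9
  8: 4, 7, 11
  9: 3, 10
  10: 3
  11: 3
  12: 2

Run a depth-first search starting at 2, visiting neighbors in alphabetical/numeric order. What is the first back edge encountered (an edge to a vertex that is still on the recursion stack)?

12→2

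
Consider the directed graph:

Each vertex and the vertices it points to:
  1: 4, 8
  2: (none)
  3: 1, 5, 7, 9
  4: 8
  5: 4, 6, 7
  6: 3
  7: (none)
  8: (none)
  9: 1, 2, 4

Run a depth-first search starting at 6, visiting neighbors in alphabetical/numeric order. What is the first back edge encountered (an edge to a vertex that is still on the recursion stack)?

DFS from 6 (visiting neighbors in alphabetical/numeric order); mark gray on enter, black on exit:
6 gray
  3 gray
    1 gray
      4 gray
        8 gray
        8 black
      4 black
      1→8: 8 black — skip
    1 black
    5 gray
      5→4: 4 black — skip
      5→6: 6 is gray → back edge
First back edge: 5 → 6.

5→6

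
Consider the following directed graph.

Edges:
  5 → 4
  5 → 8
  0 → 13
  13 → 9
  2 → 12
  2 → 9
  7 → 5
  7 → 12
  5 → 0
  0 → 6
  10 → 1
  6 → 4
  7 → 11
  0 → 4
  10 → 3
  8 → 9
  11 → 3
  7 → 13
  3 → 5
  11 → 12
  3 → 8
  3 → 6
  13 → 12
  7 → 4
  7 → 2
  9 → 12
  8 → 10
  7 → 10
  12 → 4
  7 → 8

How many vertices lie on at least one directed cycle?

A vertex is on a directed cycle iff it belongs to a strongly connected component of size ≥ 2 (or has a self-loop).
The vertices on cycles are {3, 5, 8, 10} — 4 in total.

4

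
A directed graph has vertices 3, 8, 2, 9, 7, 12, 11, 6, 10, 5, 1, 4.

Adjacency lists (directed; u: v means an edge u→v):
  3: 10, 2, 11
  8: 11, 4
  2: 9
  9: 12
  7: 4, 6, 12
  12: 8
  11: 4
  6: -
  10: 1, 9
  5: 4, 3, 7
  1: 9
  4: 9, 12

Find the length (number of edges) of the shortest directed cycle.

3

For each vertex v, BFS finds the shortest path from v back to v.
The shortest such closed walk is 4 → 12 → 8 → 4, length 3.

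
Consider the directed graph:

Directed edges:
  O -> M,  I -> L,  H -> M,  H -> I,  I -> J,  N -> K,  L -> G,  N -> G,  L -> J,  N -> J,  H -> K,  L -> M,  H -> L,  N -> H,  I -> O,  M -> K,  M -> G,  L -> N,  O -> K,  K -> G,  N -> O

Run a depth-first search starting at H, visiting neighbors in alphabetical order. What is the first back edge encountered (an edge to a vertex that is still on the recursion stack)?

N->H

DFS from H (visiting neighbors in alphabetical order); mark gray on enter, black on exit:
H gray
  I gray
    J gray
    J black
    L gray
      G gray
      G black
      L→J: J black — skip
      M gray
        M→G: G black — skip
        K gray
          K→G: G black — skip
        K black
      M black
      N gray
        N→G: G black — skip
        N→H: H is gray → back edge
First back edge: N → H.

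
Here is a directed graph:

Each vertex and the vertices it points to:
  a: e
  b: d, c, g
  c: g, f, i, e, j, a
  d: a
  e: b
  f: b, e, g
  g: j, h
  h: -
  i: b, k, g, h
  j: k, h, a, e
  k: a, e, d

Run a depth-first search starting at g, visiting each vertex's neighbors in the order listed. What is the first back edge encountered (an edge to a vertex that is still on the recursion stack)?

DFS from g (visiting each vertex's neighbors in the order listed); mark gray on enter, black on exit:
g gray
  j gray
    k gray
      a gray
        e gray
          b gray
            d gray
              d→a: a is gray → back edge
First back edge: d → a.

d->a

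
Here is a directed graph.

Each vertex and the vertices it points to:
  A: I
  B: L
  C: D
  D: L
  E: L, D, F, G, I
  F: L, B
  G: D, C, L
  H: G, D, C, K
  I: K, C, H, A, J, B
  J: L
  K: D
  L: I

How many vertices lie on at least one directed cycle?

10

A vertex is on a directed cycle iff it belongs to a strongly connected component of size ≥ 2 (or has a self-loop).
The vertices on cycles are {A, B, C, D, G, H, I, J, K, L} — 10 in total.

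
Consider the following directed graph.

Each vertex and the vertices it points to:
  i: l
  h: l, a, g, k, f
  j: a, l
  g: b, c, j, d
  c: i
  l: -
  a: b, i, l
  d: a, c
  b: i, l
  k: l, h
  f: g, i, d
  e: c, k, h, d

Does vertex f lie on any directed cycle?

f lies on a cycle iff there is a path from f back to itself.
Exploring from f, it never reaches itself; equivalently, its strongly connected component is a singleton.

No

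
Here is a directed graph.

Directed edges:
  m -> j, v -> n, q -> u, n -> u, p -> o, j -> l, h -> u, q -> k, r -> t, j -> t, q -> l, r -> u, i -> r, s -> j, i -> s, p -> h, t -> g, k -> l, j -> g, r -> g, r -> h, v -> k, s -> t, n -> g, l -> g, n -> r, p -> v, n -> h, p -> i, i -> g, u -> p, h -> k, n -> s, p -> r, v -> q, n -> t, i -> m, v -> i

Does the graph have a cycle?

DFS with white/gray/black marking, starting from s:
s gray
  j gray
    g gray
    g black
    t gray
      t→g: g black — skip
    t black
    l gray
      l→g: g black — skip
    l black
  j black
  s→t: t black — skip
s black
h gray
  k gray
    k→l: l black — skip
  k black
  u gray
    p gray
      o gray
      o black
      r gray
        r→u: u is gray → back edge
Back edge found, so a cycle exists: u → p → r → u.

Yes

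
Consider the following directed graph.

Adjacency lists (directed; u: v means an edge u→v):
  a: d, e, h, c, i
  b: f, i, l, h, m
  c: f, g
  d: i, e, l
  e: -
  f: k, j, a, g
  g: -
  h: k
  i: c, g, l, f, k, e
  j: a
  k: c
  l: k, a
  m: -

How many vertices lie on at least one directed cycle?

9

A vertex is on a directed cycle iff it belongs to a strongly connected component of size ≥ 2 (or has a self-loop).
The vertices on cycles are {a, c, d, f, h, i, j, k, l} — 9 in total.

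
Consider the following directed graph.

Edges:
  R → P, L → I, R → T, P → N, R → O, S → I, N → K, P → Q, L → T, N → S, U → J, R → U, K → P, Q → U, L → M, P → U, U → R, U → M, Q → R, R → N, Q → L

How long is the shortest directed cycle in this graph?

2

For each vertex v, BFS finds the shortest path from v back to v.
The shortest such closed walk is R → U → R, length 2.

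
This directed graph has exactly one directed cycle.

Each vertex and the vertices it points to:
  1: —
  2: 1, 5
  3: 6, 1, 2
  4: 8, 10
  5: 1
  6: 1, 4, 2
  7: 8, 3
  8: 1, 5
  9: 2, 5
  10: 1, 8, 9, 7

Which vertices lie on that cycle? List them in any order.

DFS with gray/black marking from 4:
4 gray
  8 gray
    1 gray
    1 black
    5 gray
      5→1: 1 black — skip
    5 black
  8 black
  10 gray
    10→1: 1 black — skip
    10→8: 8 black — skip
    9 gray
      2 gray
        2→1: 1 black — skip
        2→5: 5 black — skip
      2 black
      9→5: 5 black — skip
    9 black
    7 gray
      7→8: 8 black — skip
      3 gray
        6 gray
          6→1: 1 black — skip
          6→4: 4 is gray → back edge
Back edge closes the cycle 4 → 10 → 7 → 3 → 6 → 4; its vertices are {3, 4, 6, 7, 10}.

3, 4, 6, 7, 10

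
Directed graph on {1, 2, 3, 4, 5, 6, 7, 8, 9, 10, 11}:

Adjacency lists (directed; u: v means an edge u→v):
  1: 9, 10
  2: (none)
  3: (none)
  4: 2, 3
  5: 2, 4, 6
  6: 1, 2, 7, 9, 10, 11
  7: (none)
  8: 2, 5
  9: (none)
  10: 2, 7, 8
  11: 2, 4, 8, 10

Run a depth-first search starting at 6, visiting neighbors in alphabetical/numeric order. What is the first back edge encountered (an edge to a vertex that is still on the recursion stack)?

DFS from 6 (visiting neighbors in alphabetical/numeric order); mark gray on enter, black on exit:
6 gray
  1 gray
    9 gray
    9 black
    10 gray
      2 gray
      2 black
      7 gray
      7 black
      8 gray
        8→2: 2 black — skip
        5 gray
          5→2: 2 black — skip
          4 gray
            4→2: 2 black — skip
            3 gray
            3 black
          4 black
          5→6: 6 is gray → back edge
First back edge: 5 → 6.

5->6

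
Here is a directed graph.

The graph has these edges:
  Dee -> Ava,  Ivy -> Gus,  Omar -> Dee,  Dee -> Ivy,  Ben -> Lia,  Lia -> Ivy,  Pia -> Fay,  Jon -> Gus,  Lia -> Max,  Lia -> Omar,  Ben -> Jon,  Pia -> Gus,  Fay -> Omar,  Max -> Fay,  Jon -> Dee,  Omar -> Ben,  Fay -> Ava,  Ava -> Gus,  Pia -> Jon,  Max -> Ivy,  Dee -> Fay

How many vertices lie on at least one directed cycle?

A vertex is on a directed cycle iff it belongs to a strongly connected component of size ≥ 2 (or has a self-loop).
The vertices on cycles are {Ben, Dee, Fay, Jon, Lia, Max, Omar} — 7 in total.

7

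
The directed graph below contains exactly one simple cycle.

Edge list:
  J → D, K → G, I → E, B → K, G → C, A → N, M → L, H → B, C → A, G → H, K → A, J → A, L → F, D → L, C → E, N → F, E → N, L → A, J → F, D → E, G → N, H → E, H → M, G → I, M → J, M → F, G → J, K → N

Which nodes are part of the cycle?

B, G, H, K

DFS with gray/black marking from K:
K gray
  N gray
    F gray
    F black
  N black
  G gray
    C gray
      A gray
        A→N: N black — skip
      A black
      E gray
        E→N: N black — skip
      E black
    C black
    G→N: N black — skip
    J gray
      D gray
        D→E: E black — skip
        L gray
          L→F: F black — skip
          L→A: A black — skip
        L black
      D black
      J→A: A black — skip
      J→F: F black — skip
    J black
    I gray
      I→E: E black — skip
    I black
    H gray
      H→E: E black — skip
      M gray
        M→L: L black — skip
        M→F: F black — skip
        M→J: J black — skip
      M black
      B gray
        B→K: K is gray → back edge
Back edge closes the cycle K → G → H → B → K; its vertices are {B, G, H, K}.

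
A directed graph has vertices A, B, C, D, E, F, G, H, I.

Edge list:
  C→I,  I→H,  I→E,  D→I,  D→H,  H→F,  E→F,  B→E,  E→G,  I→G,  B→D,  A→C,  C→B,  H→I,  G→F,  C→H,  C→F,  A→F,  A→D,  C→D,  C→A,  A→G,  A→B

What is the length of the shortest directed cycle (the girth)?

2

For each vertex v, BFS finds the shortest path from v back to v.
The shortest such closed walk is C → A → C, length 2.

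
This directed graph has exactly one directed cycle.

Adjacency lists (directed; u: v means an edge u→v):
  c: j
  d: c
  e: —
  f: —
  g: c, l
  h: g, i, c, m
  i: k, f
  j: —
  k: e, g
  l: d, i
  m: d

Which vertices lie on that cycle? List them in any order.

g, i, k, l

DFS with gray/black marking from g:
g gray
  c gray
    j gray
    j black
  c black
  l gray
    d gray
      d→c: c black — skip
    d black
    i gray
      k gray
        e gray
        e black
        k→g: g is gray → back edge
Back edge closes the cycle g → l → i → k → g; its vertices are {g, i, k, l}.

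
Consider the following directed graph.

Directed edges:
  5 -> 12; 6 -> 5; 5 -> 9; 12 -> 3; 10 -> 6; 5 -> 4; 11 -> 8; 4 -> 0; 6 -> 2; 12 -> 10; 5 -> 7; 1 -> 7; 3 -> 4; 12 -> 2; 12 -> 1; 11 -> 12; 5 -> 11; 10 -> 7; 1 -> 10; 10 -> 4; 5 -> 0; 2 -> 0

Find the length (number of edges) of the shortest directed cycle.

For each vertex v, BFS finds the shortest path from v back to v.
The shortest such closed walk is 5 → 12 → 10 → 6 → 5, length 4.

4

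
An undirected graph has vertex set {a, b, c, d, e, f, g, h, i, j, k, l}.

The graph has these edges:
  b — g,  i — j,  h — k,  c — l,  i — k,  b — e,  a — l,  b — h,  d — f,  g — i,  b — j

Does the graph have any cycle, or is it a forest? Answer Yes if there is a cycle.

DFS, tracking each vertex's parent; an edge to a visited non-parent vertex closes a cycle.
Start from c:
visit c (parent –)
  visit l (parent c)
    l–c: parent, skip
    visit a (parent l)
      a–l: parent, skip
visit b (parent –)
  visit e (parent b)
    e–b: parent, skip
  visit j (parent b)
    visit i (parent j)
      i–j: parent, skip
      visit g (parent i)
        g–i: parent, skip
        g–b: b visited and ≠ parent → cycle
Cycle: b – j – i – g – b.

Yes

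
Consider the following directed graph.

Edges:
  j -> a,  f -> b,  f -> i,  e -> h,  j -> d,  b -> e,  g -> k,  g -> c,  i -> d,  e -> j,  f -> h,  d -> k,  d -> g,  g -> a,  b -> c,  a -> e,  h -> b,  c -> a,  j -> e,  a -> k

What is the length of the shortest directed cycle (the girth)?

For each vertex v, BFS finds the shortest path from v back to v.
The shortest such closed walk is e → j → e, length 2.

2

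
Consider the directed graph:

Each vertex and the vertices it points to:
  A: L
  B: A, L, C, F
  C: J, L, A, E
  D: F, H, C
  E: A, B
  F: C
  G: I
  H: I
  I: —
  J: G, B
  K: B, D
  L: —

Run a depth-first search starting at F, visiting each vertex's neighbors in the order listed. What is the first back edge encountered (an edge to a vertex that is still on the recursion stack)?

DFS from F (visiting each vertex's neighbors in the order listed); mark gray on enter, black on exit:
F gray
  C gray
    J gray
      G gray
        I gray
        I black
      G black
      B gray
        A gray
          L gray
          L black
        A black
        B→L: L black — skip
        B→C: C is gray → back edge
First back edge: B → C.

B→C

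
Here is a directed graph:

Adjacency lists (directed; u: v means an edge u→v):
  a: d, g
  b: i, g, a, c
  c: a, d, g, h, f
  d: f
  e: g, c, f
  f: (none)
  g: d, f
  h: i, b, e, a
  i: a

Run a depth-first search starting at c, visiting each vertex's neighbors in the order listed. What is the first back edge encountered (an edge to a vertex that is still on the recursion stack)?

b→c

DFS from c (visiting each vertex's neighbors in the order listed); mark gray on enter, black on exit:
c gray
  a gray
    d gray
      f gray
      f black
    d black
    g gray
      g→d: d black — skip
      g→f: f black — skip
    g black
  a black
  c→d: d black — skip
  c→g: g black — skip
  h gray
    i gray
      i→a: a black — skip
    i black
    b gray
      b→i: i black — skip
      b→g: g black — skip
      b→a: a black — skip
      b→c: c is gray → back edge
First back edge: b → c.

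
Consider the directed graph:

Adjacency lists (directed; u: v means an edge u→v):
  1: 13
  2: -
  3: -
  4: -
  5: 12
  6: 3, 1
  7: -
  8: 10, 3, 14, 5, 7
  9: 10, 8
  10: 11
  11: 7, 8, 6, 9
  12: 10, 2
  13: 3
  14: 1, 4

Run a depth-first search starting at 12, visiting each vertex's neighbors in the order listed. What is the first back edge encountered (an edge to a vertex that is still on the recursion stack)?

DFS from 12 (visiting each vertex's neighbors in the order listed); mark gray on enter, black on exit:
12 gray
  10 gray
    11 gray
      7 gray
      7 black
      8 gray
        8→10: 10 is gray → back edge
First back edge: 8 → 10.

8->10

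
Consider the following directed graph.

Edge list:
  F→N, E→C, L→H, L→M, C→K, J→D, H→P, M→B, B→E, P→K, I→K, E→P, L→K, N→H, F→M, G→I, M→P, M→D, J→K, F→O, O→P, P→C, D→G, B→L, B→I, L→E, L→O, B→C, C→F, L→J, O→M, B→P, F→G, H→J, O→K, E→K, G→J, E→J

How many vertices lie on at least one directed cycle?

A vertex is on a directed cycle iff it belongs to a strongly connected component of size ≥ 2 (or has a self-loop).
The vertices on cycles are {B, C, D, E, F, G, H, J, L, M, N, O, P} — 13 in total.

13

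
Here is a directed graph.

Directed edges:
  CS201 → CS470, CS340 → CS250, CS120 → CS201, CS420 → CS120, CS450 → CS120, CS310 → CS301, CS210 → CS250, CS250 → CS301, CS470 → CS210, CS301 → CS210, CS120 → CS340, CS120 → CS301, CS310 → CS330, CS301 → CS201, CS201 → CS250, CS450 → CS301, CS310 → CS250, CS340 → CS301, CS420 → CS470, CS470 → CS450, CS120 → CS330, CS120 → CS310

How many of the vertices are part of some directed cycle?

9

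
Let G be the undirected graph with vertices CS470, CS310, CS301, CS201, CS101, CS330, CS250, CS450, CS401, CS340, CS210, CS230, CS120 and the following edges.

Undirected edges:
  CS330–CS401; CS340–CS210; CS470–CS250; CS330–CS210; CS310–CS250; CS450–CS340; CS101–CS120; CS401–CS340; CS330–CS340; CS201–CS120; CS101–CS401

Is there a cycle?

Yes

DFS, tracking each vertex's parent; an edge to a visited non-parent vertex closes a cycle.
Start from CS120:
visit CS120 (parent –)
  visit CS201 (parent CS120)
    CS201–CS120: parent, skip
  visit CS101 (parent CS120)
    CS101–CS120: parent, skip
    visit CS401 (parent CS101)
      visit CS340 (parent CS401)
        visit CS450 (parent CS340)
          CS450–CS340: parent, skip
        visit CS330 (parent CS340)
          visit CS210 (parent CS330)
            CS210–CS340: CS340 visited and ≠ parent → cycle
Cycle: CS340 – CS330 – CS210 – CS340.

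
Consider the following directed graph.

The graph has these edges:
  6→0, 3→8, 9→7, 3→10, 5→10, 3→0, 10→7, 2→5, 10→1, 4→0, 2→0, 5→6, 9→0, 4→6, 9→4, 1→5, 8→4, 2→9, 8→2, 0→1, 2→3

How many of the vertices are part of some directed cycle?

8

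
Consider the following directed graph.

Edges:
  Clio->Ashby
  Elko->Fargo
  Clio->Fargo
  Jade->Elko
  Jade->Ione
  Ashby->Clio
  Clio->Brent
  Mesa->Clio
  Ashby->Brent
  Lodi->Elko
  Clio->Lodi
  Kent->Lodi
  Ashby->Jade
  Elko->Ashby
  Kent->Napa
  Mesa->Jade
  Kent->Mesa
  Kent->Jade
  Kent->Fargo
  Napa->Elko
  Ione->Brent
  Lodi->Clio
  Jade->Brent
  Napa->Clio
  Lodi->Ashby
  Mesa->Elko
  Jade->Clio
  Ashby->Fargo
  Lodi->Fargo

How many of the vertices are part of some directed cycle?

5

A vertex is on a directed cycle iff it belongs to a strongly connected component of size ≥ 2 (or has a self-loop).
The vertices on cycles are {Clio, Elko, Jade, Lodi, Ashby} — 5 in total.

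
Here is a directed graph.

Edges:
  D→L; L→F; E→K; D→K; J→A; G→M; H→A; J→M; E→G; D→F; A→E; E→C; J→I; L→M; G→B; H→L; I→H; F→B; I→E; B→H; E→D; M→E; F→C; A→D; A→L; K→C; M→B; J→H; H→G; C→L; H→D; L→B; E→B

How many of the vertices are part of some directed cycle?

11

A vertex is on a directed cycle iff it belongs to a strongly connected component of size ≥ 2 (or has a self-loop).
The vertices on cycles are {A, B, C, D, E, F, G, H, K, L, M} — 11 in total.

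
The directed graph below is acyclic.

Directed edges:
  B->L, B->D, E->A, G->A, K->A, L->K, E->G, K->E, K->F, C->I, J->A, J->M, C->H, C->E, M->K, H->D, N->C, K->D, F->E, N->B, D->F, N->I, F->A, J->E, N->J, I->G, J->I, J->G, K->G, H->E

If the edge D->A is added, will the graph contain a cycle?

No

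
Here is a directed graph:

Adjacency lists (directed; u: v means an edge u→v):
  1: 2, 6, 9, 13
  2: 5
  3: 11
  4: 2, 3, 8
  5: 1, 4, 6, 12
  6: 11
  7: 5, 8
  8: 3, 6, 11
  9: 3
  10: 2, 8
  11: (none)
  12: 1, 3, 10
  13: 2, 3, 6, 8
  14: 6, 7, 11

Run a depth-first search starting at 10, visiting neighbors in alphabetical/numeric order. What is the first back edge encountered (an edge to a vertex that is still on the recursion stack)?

1→2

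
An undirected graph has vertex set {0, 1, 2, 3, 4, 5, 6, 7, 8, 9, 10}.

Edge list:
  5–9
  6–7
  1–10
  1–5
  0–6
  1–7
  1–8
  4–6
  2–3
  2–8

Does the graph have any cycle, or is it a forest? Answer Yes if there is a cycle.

DFS, tracking each vertex's parent; an edge to a visited non-parent vertex closes a cycle.
Start from 2:
visit 2 (parent –)
  visit 3 (parent 2)
    3–2: parent, skip
  visit 8 (parent 2)
    visit 1 (parent 8)
      visit 10 (parent 1)
        10–1: parent, skip
      visit 5 (parent 1)
        visit 9 (parent 5)
          9–5: parent, skip
        5–1: parent, skip
      visit 7 (parent 1)
        7–1: parent, skip
        visit 6 (parent 7)
          visit 0 (parent 6)
            0–6: parent, skip
          visit 4 (parent 6)
            4–6: parent, skip
          6–7: parent, skip
      1–8: parent, skip
    8–2: parent, skip
No non-parent visited neighbor found — the graph is a forest.

No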